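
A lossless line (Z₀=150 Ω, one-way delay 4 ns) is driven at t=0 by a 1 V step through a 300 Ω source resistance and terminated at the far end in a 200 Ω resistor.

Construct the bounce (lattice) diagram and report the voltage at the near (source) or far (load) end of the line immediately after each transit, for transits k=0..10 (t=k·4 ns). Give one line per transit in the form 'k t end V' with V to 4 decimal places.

0 0 source 0.3333
1 4 load 0.3810
2 8 source 0.3968
3 12 load 0.3991
4 16 source 0.3998
5 20 load 0.4000
6 24 source 0.4000
7 28 load 0.4000
8 32 source 0.4000
9 36 load 0.4000
10 40 source 0.4000

Γ_L=0.142857, Γ_S=0.333333; launch V₁=1·150/450=0.333333
k=0 src: V=0.3333
k=1 load: inc=0.333333, refl=0.333333·0.142857=0.0476; V=0.000000+0.333333+0.047619=0.3810
k=2 src: inc=0.047619, refl=0.047619·0.333333=0.0159; V=0.333333+0.047619+0.015873=0.3968
k=3 load: inc=0.015873, refl=0.015873·0.142857=0.0023; V=0.380952+0.015873+0.002268=0.3991
k=4 src: inc=0.002268, refl=0.002268·0.333333=0.0008; V=0.396825+0.002268+0.000756=0.3998
k=5 load: inc=0.000756, refl=0.000756·0.142857=0.0001; V=0.399093+0.000756+0.000108=0.4000
k=6 src: inc=0.000108, refl=0.000108·0.333333=0.0000; V=0.399849+0.000108+0.000036=0.4000
k=7 load: inc=0.000036, refl=0.000036·0.142857=0.0000; V=0.399957+0.000036+0.000005=0.4000
k=8 src: inc=0.000005, refl=0.000005·0.333333=0.0000; V=0.399993+0.000005+0.000002=0.4000
k=9 load: inc=0.000002, refl=0.000002·0.142857=0.0000; V=0.399998+0.000002+0.000000=0.4000
k=10 src: inc=0.000000, refl=0.000000·0.333333=0.0000; V=0.400000+0.000000+0.000000=0.4000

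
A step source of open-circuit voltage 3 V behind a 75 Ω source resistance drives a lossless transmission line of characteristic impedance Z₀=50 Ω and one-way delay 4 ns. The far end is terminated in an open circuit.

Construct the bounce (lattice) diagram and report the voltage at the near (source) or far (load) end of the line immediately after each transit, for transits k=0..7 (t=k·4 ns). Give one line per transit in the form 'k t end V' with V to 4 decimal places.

0 0 source 1.2000
1 4 load 2.4000
2 8 source 2.6400
3 12 load 2.8800
4 16 source 2.9280
5 20 load 2.9760
6 24 source 2.9856
7 28 load 2.9952

Γ_L=1.000000, Γ_S=0.200000; launch V₁=3·50/125=1.200000
k=0 src: V=1.2000
k=1 load: inc=1.200000, refl=1.200000·1.000000=1.2000; V=0.000000+1.200000+1.200000=2.4000
k=2 src: inc=1.200000, refl=1.200000·0.200000=0.2400; V=1.200000+1.200000+0.240000=2.6400
k=3 load: inc=0.240000, refl=0.240000·1.000000=0.2400; V=2.400000+0.240000+0.240000=2.8800
k=4 src: inc=0.240000, refl=0.240000·0.200000=0.0480; V=2.640000+0.240000+0.048000=2.9280
k=5 load: inc=0.048000, refl=0.048000·1.000000=0.0480; V=2.880000+0.048000+0.048000=2.9760
k=6 src: inc=0.048000, refl=0.048000·0.200000=0.0096; V=2.928000+0.048000+0.009600=2.9856
k=7 load: inc=0.009600, refl=0.009600·1.000000=0.0096; V=2.976000+0.009600+0.009600=2.9952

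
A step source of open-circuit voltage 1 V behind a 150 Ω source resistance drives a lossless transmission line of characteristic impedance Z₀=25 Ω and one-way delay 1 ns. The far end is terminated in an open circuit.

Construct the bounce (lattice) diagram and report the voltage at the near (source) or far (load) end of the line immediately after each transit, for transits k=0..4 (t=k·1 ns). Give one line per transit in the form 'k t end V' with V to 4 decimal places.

Γ_L=1.000000, Γ_S=0.714286; launch V₁=1·25/175=0.142857
k=0 src: V=0.1429
k=1 load: inc=0.142857, refl=0.142857·1.000000=0.1429; V=0.000000+0.142857+0.142857=0.2857
k=2 src: inc=0.142857, refl=0.142857·0.714286=0.1020; V=0.142857+0.142857+0.102041=0.3878
k=3 load: inc=0.102041, refl=0.102041·1.000000=0.1020; V=0.285714+0.102041+0.102041=0.4898
k=4 src: inc=0.102041, refl=0.102041·0.714286=0.0729; V=0.387755+0.102041+0.072886=0.5627

0 0 source 0.1429
1 1 load 0.2857
2 2 source 0.3878
3 3 load 0.4898
4 4 source 0.5627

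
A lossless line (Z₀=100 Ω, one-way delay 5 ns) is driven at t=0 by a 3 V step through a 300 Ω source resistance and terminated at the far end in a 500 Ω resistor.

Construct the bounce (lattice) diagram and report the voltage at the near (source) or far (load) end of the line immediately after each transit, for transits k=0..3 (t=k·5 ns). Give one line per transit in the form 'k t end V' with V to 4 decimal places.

Γ_L=0.666667, Γ_S=0.500000; launch V₁=3·100/400=0.750000
k=0 src: V=0.7500
k=1 load: inc=0.750000, refl=0.750000·0.666667=0.5000; V=0.000000+0.750000+0.500000=1.2500
k=2 src: inc=0.500000, refl=0.500000·0.500000=0.2500; V=0.750000+0.500000+0.250000=1.5000
k=3 load: inc=0.250000, refl=0.250000·0.666667=0.1667; V=1.250000+0.250000+0.166667=1.6667

0 0 source 0.7500
1 5 load 1.2500
2 10 source 1.5000
3 15 load 1.6667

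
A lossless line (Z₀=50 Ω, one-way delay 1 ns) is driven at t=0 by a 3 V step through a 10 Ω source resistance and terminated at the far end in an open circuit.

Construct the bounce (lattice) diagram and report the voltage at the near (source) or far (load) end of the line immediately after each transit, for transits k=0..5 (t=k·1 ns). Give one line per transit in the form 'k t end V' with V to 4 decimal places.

0 0 source 2.5000
1 1 load 5.0000
2 2 source 3.3333
3 3 load 1.6667
4 4 source 2.7778
5 5 load 3.8889

Γ_L=1.000000, Γ_S=-0.666667; launch V₁=3·50/60=2.500000
k=0 src: V=2.5000
k=1 load: inc=2.500000, refl=2.500000·1.000000=2.5000; V=0.000000+2.500000+2.500000=5.0000
k=2 src: inc=2.500000, refl=2.500000·-0.666667=-1.6667; V=2.500000+2.500000+-1.666667=3.3333
k=3 load: inc=-1.666667, refl=-1.666667·1.000000=-1.6667; V=5.000000+-1.666667+-1.666667=1.6667
k=4 src: inc=-1.666667, refl=-1.666667·-0.666667=1.1111; V=3.333333+-1.666667+1.111111=2.7778
k=5 load: inc=1.111111, refl=1.111111·1.000000=1.1111; V=1.666667+1.111111+1.111111=3.8889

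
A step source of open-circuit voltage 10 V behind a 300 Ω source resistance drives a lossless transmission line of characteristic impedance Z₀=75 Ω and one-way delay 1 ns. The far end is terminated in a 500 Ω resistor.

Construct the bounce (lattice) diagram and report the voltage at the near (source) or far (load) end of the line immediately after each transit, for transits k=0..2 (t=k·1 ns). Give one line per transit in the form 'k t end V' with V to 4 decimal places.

Γ_L=0.739130, Γ_S=0.600000; launch V₁=10·75/375=2.000000
k=0 src: V=2.0000
k=1 load: inc=2.000000, refl=2.000000·0.739130=1.4783; V=0.000000+2.000000+1.478261=3.4783
k=2 src: inc=1.478261, refl=1.478261·0.600000=0.8870; V=2.000000+1.478261+0.886957=4.3652

0 0 source 2.0000
1 1 load 3.4783
2 2 source 4.3652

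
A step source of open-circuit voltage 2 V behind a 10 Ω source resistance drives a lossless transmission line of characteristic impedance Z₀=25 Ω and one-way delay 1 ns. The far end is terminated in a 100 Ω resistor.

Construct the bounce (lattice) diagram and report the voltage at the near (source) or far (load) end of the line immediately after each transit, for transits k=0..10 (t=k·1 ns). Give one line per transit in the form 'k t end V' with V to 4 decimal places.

Γ_L=0.600000, Γ_S=-0.428571; launch V₁=2·25/35=1.428571
k=0 src: V=1.4286
k=1 load: inc=1.428571, refl=1.428571·0.600000=0.8571; V=0.000000+1.428571+0.857143=2.2857
k=2 src: inc=0.857143, refl=0.857143·-0.428571=-0.3673; V=1.428571+0.857143+-0.367347=1.9184
k=3 load: inc=-0.367347, refl=-0.367347·0.600000=-0.2204; V=2.285714+-0.367347+-0.220408=1.6980
k=4 src: inc=-0.220408, refl=-0.220408·-0.428571=0.0945; V=1.918367+-0.220408+0.094461=1.7924
k=5 load: inc=0.094461, refl=0.094461·0.600000=0.0567; V=1.697959+0.094461+0.056676=1.8491
k=6 src: inc=0.056676, refl=0.056676·-0.428571=-0.0243; V=1.792420+0.056676+-0.024290=1.8248
k=7 load: inc=-0.024290, refl=-0.024290·0.600000=-0.0146; V=1.849096+-0.024290+-0.014574=1.8102
k=8 src: inc=-0.014574, refl=-0.014574·-0.428571=0.0062; V=1.824806+-0.014574+0.006246=1.8165
k=9 load: inc=0.006246, refl=0.006246·0.600000=0.0037; V=1.810232+0.006246+0.003748=1.8202
k=10 src: inc=0.003748, refl=0.003748·-0.428571=-0.0016; V=1.816478+0.003748+-0.001606=1.8186

0 0 source 1.4286
1 1 load 2.2857
2 2 source 1.9184
3 3 load 1.6980
4 4 source 1.7924
5 5 load 1.8491
6 6 source 1.8248
7 7 load 1.8102
8 8 source 1.8165
9 9 load 1.8202
10 10 source 1.8186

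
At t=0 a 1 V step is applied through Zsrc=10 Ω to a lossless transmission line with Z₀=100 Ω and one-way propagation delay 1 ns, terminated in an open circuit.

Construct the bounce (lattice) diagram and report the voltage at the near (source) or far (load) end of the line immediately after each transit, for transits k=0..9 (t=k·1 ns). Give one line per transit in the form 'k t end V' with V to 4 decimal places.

Γ_L=1.000000, Γ_S=-0.818182; launch V₁=1·100/110=0.909091
k=0 src: V=0.9091
k=1 load: inc=0.909091, refl=0.909091·1.000000=0.9091; V=0.000000+0.909091+0.909091=1.8182
k=2 src: inc=0.909091, refl=0.909091·-0.818182=-0.7438; V=0.909091+0.909091+-0.743802=1.0744
k=3 load: inc=-0.743802, refl=-0.743802·1.000000=-0.7438; V=1.818182+-0.743802+-0.743802=0.3306
k=4 src: inc=-0.743802, refl=-0.743802·-0.818182=0.6086; V=1.074380+-0.743802+0.608565=0.9391
k=5 load: inc=0.608565, refl=0.608565·1.000000=0.6086; V=0.330579+0.608565+0.608565=1.5477
k=6 src: inc=0.608565, refl=0.608565·-0.818182=-0.4979; V=0.939144+0.608565+-0.497917=1.0498
k=7 load: inc=-0.497917, refl=-0.497917·1.000000=-0.4979; V=1.547708+-0.497917+-0.497917=0.5519
k=8 src: inc=-0.497917, refl=-0.497917·-0.818182=0.4074; V=1.049792+-0.497917+0.407386=0.9593
k=9 load: inc=0.407386, refl=0.407386·1.000000=0.4074; V=0.551875+0.407386+0.407386=1.3666

0 0 source 0.9091
1 1 load 1.8182
2 2 source 1.0744
3 3 load 0.3306
4 4 source 0.9391
5 5 load 1.5477
6 6 source 1.0498
7 7 load 0.5519
8 8 source 0.9593
9 9 load 1.3666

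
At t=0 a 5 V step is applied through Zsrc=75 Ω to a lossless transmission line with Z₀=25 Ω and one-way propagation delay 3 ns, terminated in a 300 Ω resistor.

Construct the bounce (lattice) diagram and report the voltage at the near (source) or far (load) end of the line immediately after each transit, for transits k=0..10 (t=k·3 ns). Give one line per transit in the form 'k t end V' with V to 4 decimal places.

Γ_L=0.846154, Γ_S=0.500000; launch V₁=5·25/100=1.250000
k=0 src: V=1.2500
k=1 load: inc=1.250000, refl=1.250000·0.846154=1.0577; V=0.000000+1.250000+1.057692=2.3077
k=2 src: inc=1.057692, refl=1.057692·0.500000=0.5288; V=1.250000+1.057692+0.528846=2.8365
k=3 load: inc=0.528846, refl=0.528846·0.846154=0.4475; V=2.307692+0.528846+0.447485=3.2840
k=4 src: inc=0.447485, refl=0.447485·0.500000=0.2237; V=2.836538+0.447485+0.223743=3.5078
k=5 load: inc=0.223743, refl=0.223743·0.846154=0.1893; V=3.284024+0.223743+0.189321=3.6971
k=6 src: inc=0.189321, refl=0.189321·0.500000=0.0947; V=3.507766+0.189321+0.094660=3.7917
k=7 load: inc=0.094660, refl=0.094660·0.846154=0.0801; V=3.697087+0.094660+0.080097=3.8718
k=8 src: inc=0.080097, refl=0.080097·0.500000=0.0400; V=3.791747+0.080097+0.040049=3.9119
k=9 load: inc=0.040049, refl=0.040049·0.846154=0.0339; V=3.871844+0.040049+0.033887=3.9458
k=10 src: inc=0.033887, refl=0.033887·0.500000=0.0169; V=3.911893+0.033887+0.016944=3.9627

0 0 source 1.2500
1 3 load 2.3077
2 6 source 2.8365
3 9 load 3.2840
4 12 source 3.5078
5 15 load 3.6971
6 18 source 3.7917
7 21 load 3.8718
8 24 source 3.9119
9 27 load 3.9458
10 30 source 3.9627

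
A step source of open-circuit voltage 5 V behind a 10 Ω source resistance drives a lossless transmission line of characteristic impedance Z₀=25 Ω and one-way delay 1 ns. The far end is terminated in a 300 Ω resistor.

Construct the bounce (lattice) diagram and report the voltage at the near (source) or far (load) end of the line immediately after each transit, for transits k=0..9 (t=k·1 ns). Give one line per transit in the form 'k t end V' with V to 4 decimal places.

Γ_L=0.846154, Γ_S=-0.428571; launch V₁=5·25/35=3.571429
k=0 src: V=3.5714
k=1 load: inc=3.571429, refl=3.571429·0.846154=3.0220; V=0.000000+3.571429+3.021978=6.5934
k=2 src: inc=3.021978, refl=3.021978·-0.428571=-1.2951; V=3.571429+3.021978+-1.295133=5.2983
k=3 load: inc=-1.295133, refl=-1.295133·0.846154=-1.0959; V=6.593407+-1.295133+-1.095882=4.2024
k=4 src: inc=-1.095882, refl=-1.095882·-0.428571=0.4697; V=5.298273+-1.095882+0.469664=4.6721
k=5 load: inc=0.469664, refl=0.469664·0.846154=0.3974; V=4.202391+0.469664+0.397408=5.0695
k=6 src: inc=0.397408, refl=0.397408·-0.428571=-0.1703; V=4.672055+0.397408+-0.170318=4.8991
k=7 load: inc=-0.170318, refl=-0.170318·0.846154=-0.1441; V=5.069463+-0.170318+-0.144115=4.7550
k=8 src: inc=-0.144115, refl=-0.144115·-0.428571=0.0618; V=4.899145+-0.144115+0.061764=4.8168
k=9 load: inc=0.061764, refl=0.061764·0.846154=0.0523; V=4.755030+0.061764+0.052261=4.8691

0 0 source 3.5714
1 1 load 6.5934
2 2 source 5.2983
3 3 load 4.2024
4 4 source 4.6721
5 5 load 5.0695
6 6 source 4.8991
7 7 load 4.7550
8 8 source 4.8168
9 9 load 4.8691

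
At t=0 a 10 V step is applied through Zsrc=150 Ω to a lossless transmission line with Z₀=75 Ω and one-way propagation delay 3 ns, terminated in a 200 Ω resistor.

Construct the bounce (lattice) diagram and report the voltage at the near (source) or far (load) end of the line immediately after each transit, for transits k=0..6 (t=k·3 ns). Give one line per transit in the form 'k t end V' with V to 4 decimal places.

Γ_L=0.454545, Γ_S=0.333333; launch V₁=10·75/225=3.333333
k=0 src: V=3.3333
k=1 load: inc=3.333333, refl=3.333333·0.454545=1.5152; V=0.000000+3.333333+1.515152=4.8485
k=2 src: inc=1.515152, refl=1.515152·0.333333=0.5051; V=3.333333+1.515152+0.505051=5.3535
k=3 load: inc=0.505051, refl=0.505051·0.454545=0.2296; V=4.848485+0.505051+0.229568=5.5831
k=4 src: inc=0.229568, refl=0.229568·0.333333=0.0765; V=5.353535+0.229568+0.076523=5.6596
k=5 load: inc=0.076523, refl=0.076523·0.454545=0.0348; V=5.583104+0.076523+0.034783=5.6944
k=6 src: inc=0.034783, refl=0.034783·0.333333=0.0116; V=5.659627+0.034783+0.011594=5.7060

0 0 source 3.3333
1 3 load 4.8485
2 6 source 5.3535
3 9 load 5.5831
4 12 source 5.6596
5 15 load 5.6944
6 18 source 5.7060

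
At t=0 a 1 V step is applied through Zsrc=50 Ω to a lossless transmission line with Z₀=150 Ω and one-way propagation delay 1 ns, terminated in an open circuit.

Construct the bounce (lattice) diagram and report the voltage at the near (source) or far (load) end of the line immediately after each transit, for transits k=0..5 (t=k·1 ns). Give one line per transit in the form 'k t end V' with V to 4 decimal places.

0 0 source 0.7500
1 1 load 1.5000
2 2 source 1.1250
3 3 load 0.7500
4 4 source 0.9375
5 5 load 1.1250

Γ_L=1.000000, Γ_S=-0.500000; launch V₁=1·150/200=0.750000
k=0 src: V=0.7500
k=1 load: inc=0.750000, refl=0.750000·1.000000=0.7500; V=0.000000+0.750000+0.750000=1.5000
k=2 src: inc=0.750000, refl=0.750000·-0.500000=-0.3750; V=0.750000+0.750000+-0.375000=1.1250
k=3 load: inc=-0.375000, refl=-0.375000·1.000000=-0.3750; V=1.500000+-0.375000+-0.375000=0.7500
k=4 src: inc=-0.375000, refl=-0.375000·-0.500000=0.1875; V=1.125000+-0.375000+0.187500=0.9375
k=5 load: inc=0.187500, refl=0.187500·1.000000=0.1875; V=0.750000+0.187500+0.187500=1.1250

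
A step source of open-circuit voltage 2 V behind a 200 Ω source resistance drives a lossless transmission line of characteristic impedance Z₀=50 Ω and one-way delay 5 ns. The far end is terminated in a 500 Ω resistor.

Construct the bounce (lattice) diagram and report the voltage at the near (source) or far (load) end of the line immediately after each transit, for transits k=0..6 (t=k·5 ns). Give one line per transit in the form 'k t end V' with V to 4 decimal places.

0 0 source 0.4000
1 5 load 0.7273
2 10 source 0.9236
3 15 load 1.0843
4 20 source 1.1807
5 25 load 1.2596
6 30 source 1.3069

Γ_L=0.818182, Γ_S=0.600000; launch V₁=2·50/250=0.400000
k=0 src: V=0.4000
k=1 load: inc=0.400000, refl=0.400000·0.818182=0.3273; V=0.000000+0.400000+0.327273=0.7273
k=2 src: inc=0.327273, refl=0.327273·0.600000=0.1964; V=0.400000+0.327273+0.196364=0.9236
k=3 load: inc=0.196364, refl=0.196364·0.818182=0.1607; V=0.727273+0.196364+0.160661=1.0843
k=4 src: inc=0.160661, refl=0.160661·0.600000=0.0964; V=0.923636+0.160661+0.096397=1.1807
k=5 load: inc=0.096397, refl=0.096397·0.818182=0.0789; V=1.084298+0.096397+0.078870=1.2596
k=6 src: inc=0.078870, refl=0.078870·0.600000=0.0473; V=1.180694+0.078870+0.047322=1.3069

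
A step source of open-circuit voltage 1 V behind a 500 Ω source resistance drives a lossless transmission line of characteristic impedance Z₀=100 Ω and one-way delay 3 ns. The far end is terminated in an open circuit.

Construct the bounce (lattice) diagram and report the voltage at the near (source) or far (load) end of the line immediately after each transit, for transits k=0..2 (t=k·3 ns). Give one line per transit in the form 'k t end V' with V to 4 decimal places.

Γ_L=1.000000, Γ_S=0.666667; launch V₁=1·100/600=0.166667
k=0 src: V=0.1667
k=1 load: inc=0.166667, refl=0.166667·1.000000=0.1667; V=0.000000+0.166667+0.166667=0.3333
k=2 src: inc=0.166667, refl=0.166667·0.666667=0.1111; V=0.166667+0.166667+0.111111=0.4444

0 0 source 0.1667
1 3 load 0.3333
2 6 source 0.4444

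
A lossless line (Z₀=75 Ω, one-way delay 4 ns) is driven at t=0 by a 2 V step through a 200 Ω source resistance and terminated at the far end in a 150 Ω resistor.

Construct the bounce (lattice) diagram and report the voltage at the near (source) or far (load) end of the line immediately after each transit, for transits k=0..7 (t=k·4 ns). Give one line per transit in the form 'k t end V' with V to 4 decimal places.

0 0 source 0.5455
1 4 load 0.7273
2 8 source 0.8099
3 12 load 0.8375
4 16 source 0.8500
5 20 load 0.8542
6 24 source 0.8561
7 28 load 0.8567

Γ_L=0.333333, Γ_S=0.454545; launch V₁=2·75/275=0.545455
k=0 src: V=0.5455
k=1 load: inc=0.545455, refl=0.545455·0.333333=0.1818; V=0.000000+0.545455+0.181818=0.7273
k=2 src: inc=0.181818, refl=0.181818·0.454545=0.0826; V=0.545455+0.181818+0.082645=0.8099
k=3 load: inc=0.082645, refl=0.082645·0.333333=0.0275; V=0.727273+0.082645+0.027548=0.8375
k=4 src: inc=0.027548, refl=0.027548·0.454545=0.0125; V=0.809917+0.027548+0.012522=0.8500
k=5 load: inc=0.012522, refl=0.012522·0.333333=0.0042; V=0.837466+0.012522+0.004174=0.8542
k=6 src: inc=0.004174, refl=0.004174·0.454545=0.0019; V=0.849987+0.004174+0.001897=0.8561
k=7 load: inc=0.001897, refl=0.001897·0.333333=0.0006; V=0.854161+0.001897+0.000632=0.8567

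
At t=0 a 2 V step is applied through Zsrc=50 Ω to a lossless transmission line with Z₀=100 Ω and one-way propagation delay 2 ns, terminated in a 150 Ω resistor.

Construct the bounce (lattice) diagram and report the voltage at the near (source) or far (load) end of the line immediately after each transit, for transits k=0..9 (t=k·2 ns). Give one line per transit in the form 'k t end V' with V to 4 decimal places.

Γ_L=0.200000, Γ_S=-0.333333; launch V₁=2·100/150=1.333333
k=0 src: V=1.3333
k=1 load: inc=1.333333, refl=1.333333·0.200000=0.2667; V=0.000000+1.333333+0.266667=1.6000
k=2 src: inc=0.266667, refl=0.266667·-0.333333=-0.0889; V=1.333333+0.266667+-0.088889=1.5111
k=3 load: inc=-0.088889, refl=-0.088889·0.200000=-0.0178; V=1.600000+-0.088889+-0.017778=1.4933
k=4 src: inc=-0.017778, refl=-0.017778·-0.333333=0.0059; V=1.511111+-0.017778+0.005926=1.4993
k=5 load: inc=0.005926, refl=0.005926·0.200000=0.0012; V=1.493333+0.005926+0.001185=1.5004
k=6 src: inc=0.001185, refl=0.001185·-0.333333=-0.0004; V=1.499259+0.001185+-0.000395=1.5000
k=7 load: inc=-0.000395, refl=-0.000395·0.200000=-0.0001; V=1.500444+-0.000395+-0.000079=1.5000
k=8 src: inc=-0.000079, refl=-0.000079·-0.333333=0.0000; V=1.500049+-0.000079+0.000026=1.5000
k=9 load: inc=0.000026, refl=0.000026·0.200000=0.0000; V=1.499970+0.000026+0.000005=1.5000

0 0 source 1.3333
1 2 load 1.6000
2 4 source 1.5111
3 6 load 1.4933
4 8 source 1.4993
5 10 load 1.5004
6 12 source 1.5000
7 14 load 1.5000
8 16 source 1.5000
9 18 load 1.5000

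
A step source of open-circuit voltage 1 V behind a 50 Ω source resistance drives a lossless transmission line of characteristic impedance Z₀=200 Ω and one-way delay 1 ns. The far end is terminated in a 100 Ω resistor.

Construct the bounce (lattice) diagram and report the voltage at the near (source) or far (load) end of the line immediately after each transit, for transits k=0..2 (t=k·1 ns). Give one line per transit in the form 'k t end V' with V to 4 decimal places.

Γ_L=-0.333333, Γ_S=-0.600000; launch V₁=1·200/250=0.800000
k=0 src: V=0.8000
k=1 load: inc=0.800000, refl=0.800000·-0.333333=-0.2667; V=0.000000+0.800000+-0.266667=0.5333
k=2 src: inc=-0.266667, refl=-0.266667·-0.600000=0.1600; V=0.800000+-0.266667+0.160000=0.6933

0 0 source 0.8000
1 1 load 0.5333
2 2 source 0.6933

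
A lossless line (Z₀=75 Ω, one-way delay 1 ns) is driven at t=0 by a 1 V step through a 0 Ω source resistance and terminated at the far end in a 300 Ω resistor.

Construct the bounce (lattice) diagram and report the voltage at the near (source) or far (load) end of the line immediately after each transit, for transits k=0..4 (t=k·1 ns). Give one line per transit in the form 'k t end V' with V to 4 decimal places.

0 0 source 1.0000
1 1 load 1.6000
2 2 source 1.0000
3 3 load 0.6400
4 4 source 1.0000

Γ_L=0.600000, Γ_S=-1.000000; launch V₁=1·75/75=1.000000
k=0 src: V=1.0000
k=1 load: inc=1.000000, refl=1.000000·0.600000=0.6000; V=0.000000+1.000000+0.600000=1.6000
k=2 src: inc=0.600000, refl=0.600000·-1.000000=-0.6000; V=1.000000+0.600000+-0.600000=1.0000
k=3 load: inc=-0.600000, refl=-0.600000·0.600000=-0.3600; V=1.600000+-0.600000+-0.360000=0.6400
k=4 src: inc=-0.360000, refl=-0.360000·-1.000000=0.3600; V=1.000000+-0.360000+0.360000=1.0000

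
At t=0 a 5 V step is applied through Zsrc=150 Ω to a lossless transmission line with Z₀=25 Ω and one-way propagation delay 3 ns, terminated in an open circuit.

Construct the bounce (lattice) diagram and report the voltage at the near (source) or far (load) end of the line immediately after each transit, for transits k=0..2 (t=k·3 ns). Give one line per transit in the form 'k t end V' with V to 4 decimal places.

Γ_L=1.000000, Γ_S=0.714286; launch V₁=5·25/175=0.714286
k=0 src: V=0.7143
k=1 load: inc=0.714286, refl=0.714286·1.000000=0.7143; V=0.000000+0.714286+0.714286=1.4286
k=2 src: inc=0.714286, refl=0.714286·0.714286=0.5102; V=0.714286+0.714286+0.510204=1.9388

0 0 source 0.7143
1 3 load 1.4286
2 6 source 1.9388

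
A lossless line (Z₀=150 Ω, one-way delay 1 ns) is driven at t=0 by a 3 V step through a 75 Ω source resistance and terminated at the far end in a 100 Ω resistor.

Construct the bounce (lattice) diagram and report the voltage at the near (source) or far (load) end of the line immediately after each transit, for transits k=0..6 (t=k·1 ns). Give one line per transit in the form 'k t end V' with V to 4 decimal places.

Γ_L=-0.200000, Γ_S=-0.333333; launch V₁=3·150/225=2.000000
k=0 src: V=2.0000
k=1 load: inc=2.000000, refl=2.000000·-0.200000=-0.4000; V=0.000000+2.000000+-0.400000=1.6000
k=2 src: inc=-0.400000, refl=-0.400000·-0.333333=0.1333; V=2.000000+-0.400000+0.133333=1.7333
k=3 load: inc=0.133333, refl=0.133333·-0.200000=-0.0267; V=1.600000+0.133333+-0.026667=1.7067
k=4 src: inc=-0.026667, refl=-0.026667·-0.333333=0.0089; V=1.733333+-0.026667+0.008889=1.7156
k=5 load: inc=0.008889, refl=0.008889·-0.200000=-0.0018; V=1.706667+0.008889+-0.001778=1.7138
k=6 src: inc=-0.001778, refl=-0.001778·-0.333333=0.0006; V=1.715556+-0.001778+0.000593=1.7144

0 0 source 2.0000
1 1 load 1.6000
2 2 source 1.7333
3 3 load 1.7067
4 4 source 1.7156
5 5 load 1.7138
6 6 source 1.7144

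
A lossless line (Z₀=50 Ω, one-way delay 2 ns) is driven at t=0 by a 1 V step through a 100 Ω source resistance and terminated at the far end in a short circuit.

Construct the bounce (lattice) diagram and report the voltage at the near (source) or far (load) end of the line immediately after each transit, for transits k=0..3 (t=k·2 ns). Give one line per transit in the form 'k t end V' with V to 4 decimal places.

Γ_L=-1.000000, Γ_S=0.333333; launch V₁=1·50/150=0.333333
k=0 src: V=0.3333
k=1 load: inc=0.333333, refl=0.333333·-1.000000=-0.3333; V=0.000000+0.333333+-0.333333=0.0000
k=2 src: inc=-0.333333, refl=-0.333333·0.333333=-0.1111; V=0.333333+-0.333333+-0.111111=-0.1111
k=3 load: inc=-0.111111, refl=-0.111111·-1.000000=0.1111; V=0.000000+-0.111111+0.111111=0.0000

0 0 source 0.3333
1 2 load 0.0000
2 4 source -0.1111
3 6 load 0.0000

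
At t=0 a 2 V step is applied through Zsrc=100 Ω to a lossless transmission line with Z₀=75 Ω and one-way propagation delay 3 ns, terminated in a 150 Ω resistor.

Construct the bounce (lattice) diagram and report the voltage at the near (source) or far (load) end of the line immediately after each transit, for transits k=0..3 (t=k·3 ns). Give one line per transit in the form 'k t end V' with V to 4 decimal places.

0 0 source 0.8571
1 3 load 1.1429
2 6 source 1.1837
3 9 load 1.1973

Γ_L=0.333333, Γ_S=0.142857; launch V₁=2·75/175=0.857143
k=0 src: V=0.8571
k=1 load: inc=0.857143, refl=0.857143·0.333333=0.2857; V=0.000000+0.857143+0.285714=1.1429
k=2 src: inc=0.285714, refl=0.285714·0.142857=0.0408; V=0.857143+0.285714+0.040816=1.1837
k=3 load: inc=0.040816, refl=0.040816·0.333333=0.0136; V=1.142857+0.040816+0.013605=1.1973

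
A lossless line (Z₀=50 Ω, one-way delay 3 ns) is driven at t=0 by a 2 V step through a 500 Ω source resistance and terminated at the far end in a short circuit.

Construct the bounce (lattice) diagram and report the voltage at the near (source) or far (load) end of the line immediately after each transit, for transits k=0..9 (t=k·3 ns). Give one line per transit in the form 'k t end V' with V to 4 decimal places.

Γ_L=-1.000000, Γ_S=0.818182; launch V₁=2·50/550=0.181818
k=0 src: V=0.1818
k=1 load: inc=0.181818, refl=0.181818·-1.000000=-0.1818; V=0.000000+0.181818+-0.181818=0.0000
k=2 src: inc=-0.181818, refl=-0.181818·0.818182=-0.1488; V=0.181818+-0.181818+-0.148760=-0.1488
k=3 load: inc=-0.148760, refl=-0.148760·-1.000000=0.1488; V=0.000000+-0.148760+0.148760=0.0000
k=4 src: inc=0.148760, refl=0.148760·0.818182=0.1217; V=-0.148760+0.148760+0.121713=0.1217
k=5 load: inc=0.121713, refl=0.121713·-1.000000=-0.1217; V=0.000000+0.121713+-0.121713=0.0000
k=6 src: inc=-0.121713, refl=-0.121713·0.818182=-0.0996; V=0.121713+-0.121713+-0.099583=-0.0996
k=7 load: inc=-0.099583, refl=-0.099583·-1.000000=0.0996; V=0.000000+-0.099583+0.099583=0.0000
k=8 src: inc=0.099583, refl=0.099583·0.818182=0.0815; V=-0.099583+0.099583+0.081477=0.0815
k=9 load: inc=0.081477, refl=0.081477·-1.000000=-0.0815; V=0.000000+0.081477+-0.081477=0.0000

0 0 source 0.1818
1 3 load 0.0000
2 6 source -0.1488
3 9 load 0.0000
4 12 source 0.1217
5 15 load 0.0000
6 18 source -0.0996
7 21 load 0.0000
8 24 source 0.0815
9 27 load 0.0000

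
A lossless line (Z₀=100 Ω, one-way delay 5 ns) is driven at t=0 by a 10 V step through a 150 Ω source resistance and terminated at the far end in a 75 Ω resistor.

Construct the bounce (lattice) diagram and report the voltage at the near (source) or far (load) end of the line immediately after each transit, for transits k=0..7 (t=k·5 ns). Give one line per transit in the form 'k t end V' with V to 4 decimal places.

0 0 source 4.0000
1 5 load 3.4286
2 10 source 3.3143
3 15 load 3.3306
4 20 source 3.3339
5 25 load 3.3334
6 30 source 3.3333
7 35 load 3.3333

Γ_L=-0.142857, Γ_S=0.200000; launch V₁=10·100/250=4.000000
k=0 src: V=4.0000
k=1 load: inc=4.000000, refl=4.000000·-0.142857=-0.5714; V=0.000000+4.000000+-0.571429=3.4286
k=2 src: inc=-0.571429, refl=-0.571429·0.200000=-0.1143; V=4.000000+-0.571429+-0.114286=3.3143
k=3 load: inc=-0.114286, refl=-0.114286·-0.142857=0.0163; V=3.428571+-0.114286+0.016327=3.3306
k=4 src: inc=0.016327, refl=0.016327·0.200000=0.0033; V=3.314286+0.016327+0.003265=3.3339
k=5 load: inc=0.003265, refl=0.003265·-0.142857=-0.0005; V=3.330612+0.003265+-0.000466=3.3334
k=6 src: inc=-0.000466, refl=-0.000466·0.200000=-0.0001; V=3.333878+-0.000466+-0.000093=3.3333
k=7 load: inc=-0.000093, refl=-0.000093·-0.142857=0.0000; V=3.333411+-0.000093+0.000013=3.3333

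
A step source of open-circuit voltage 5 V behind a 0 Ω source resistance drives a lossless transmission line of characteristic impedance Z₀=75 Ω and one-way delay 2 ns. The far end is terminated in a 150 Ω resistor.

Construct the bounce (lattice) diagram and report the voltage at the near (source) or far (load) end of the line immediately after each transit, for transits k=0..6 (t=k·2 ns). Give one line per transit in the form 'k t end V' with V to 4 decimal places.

0 0 source 5.0000
1 2 load 6.6667
2 4 source 5.0000
3 6 load 4.4444
4 8 source 5.0000
5 10 load 5.1852
6 12 source 5.0000

Γ_L=0.333333, Γ_S=-1.000000; launch V₁=5·75/75=5.000000
k=0 src: V=5.0000
k=1 load: inc=5.000000, refl=5.000000·0.333333=1.6667; V=0.000000+5.000000+1.666667=6.6667
k=2 src: inc=1.666667, refl=1.666667·-1.000000=-1.6667; V=5.000000+1.666667+-1.666667=5.0000
k=3 load: inc=-1.666667, refl=-1.666667·0.333333=-0.5556; V=6.666667+-1.666667+-0.555556=4.4444
k=4 src: inc=-0.555556, refl=-0.555556·-1.000000=0.5556; V=5.000000+-0.555556+0.555556=5.0000
k=5 load: inc=0.555556, refl=0.555556·0.333333=0.1852; V=4.444444+0.555556+0.185185=5.1852
k=6 src: inc=0.185185, refl=0.185185·-1.000000=-0.1852; V=5.000000+0.185185+-0.185185=5.0000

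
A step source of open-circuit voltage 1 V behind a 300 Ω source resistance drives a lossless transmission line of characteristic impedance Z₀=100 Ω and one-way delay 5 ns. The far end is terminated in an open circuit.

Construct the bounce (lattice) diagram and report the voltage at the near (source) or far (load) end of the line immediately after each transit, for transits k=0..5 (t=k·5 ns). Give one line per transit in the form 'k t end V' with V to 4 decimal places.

Γ_L=1.000000, Γ_S=0.500000; launch V₁=1·100/400=0.250000
k=0 src: V=0.2500
k=1 load: inc=0.250000, refl=0.250000·1.000000=0.2500; V=0.000000+0.250000+0.250000=0.5000
k=2 src: inc=0.250000, refl=0.250000·0.500000=0.1250; V=0.250000+0.250000+0.125000=0.6250
k=3 load: inc=0.125000, refl=0.125000·1.000000=0.1250; V=0.500000+0.125000+0.125000=0.7500
k=4 src: inc=0.125000, refl=0.125000·0.500000=0.0625; V=0.625000+0.125000+0.062500=0.8125
k=5 load: inc=0.062500, refl=0.062500·1.000000=0.0625; V=0.750000+0.062500+0.062500=0.8750

0 0 source 0.2500
1 5 load 0.5000
2 10 source 0.6250
3 15 load 0.7500
4 20 source 0.8125
5 25 load 0.8750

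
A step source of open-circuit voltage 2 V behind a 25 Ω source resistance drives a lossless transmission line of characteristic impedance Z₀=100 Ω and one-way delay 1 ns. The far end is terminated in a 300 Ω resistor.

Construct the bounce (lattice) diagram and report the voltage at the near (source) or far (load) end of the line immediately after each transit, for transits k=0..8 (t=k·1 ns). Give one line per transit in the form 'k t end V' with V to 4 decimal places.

0 0 source 1.6000
1 1 load 2.4000
2 2 source 1.9200
3 3 load 1.6800
4 4 source 1.8240
5 5 load 1.8960
6 6 source 1.8528
7 7 load 1.8312
8 8 source 1.8442

Γ_L=0.500000, Γ_S=-0.600000; launch V₁=2·100/125=1.600000
k=0 src: V=1.6000
k=1 load: inc=1.600000, refl=1.600000·0.500000=0.8000; V=0.000000+1.600000+0.800000=2.4000
k=2 src: inc=0.800000, refl=0.800000·-0.600000=-0.4800; V=1.600000+0.800000+-0.480000=1.9200
k=3 load: inc=-0.480000, refl=-0.480000·0.500000=-0.2400; V=2.400000+-0.480000+-0.240000=1.6800
k=4 src: inc=-0.240000, refl=-0.240000·-0.600000=0.1440; V=1.920000+-0.240000+0.144000=1.8240
k=5 load: inc=0.144000, refl=0.144000·0.500000=0.0720; V=1.680000+0.144000+0.072000=1.8960
k=6 src: inc=0.072000, refl=0.072000·-0.600000=-0.0432; V=1.824000+0.072000+-0.043200=1.8528
k=7 load: inc=-0.043200, refl=-0.043200·0.500000=-0.0216; V=1.896000+-0.043200+-0.021600=1.8312
k=8 src: inc=-0.021600, refl=-0.021600·-0.600000=0.0130; V=1.852800+-0.021600+0.012960=1.8442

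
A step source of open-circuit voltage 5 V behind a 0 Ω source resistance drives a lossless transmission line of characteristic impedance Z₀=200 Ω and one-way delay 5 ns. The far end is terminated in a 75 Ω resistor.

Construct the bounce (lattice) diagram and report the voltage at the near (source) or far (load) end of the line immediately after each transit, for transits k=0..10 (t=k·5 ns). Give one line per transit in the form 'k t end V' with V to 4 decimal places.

Γ_L=-0.454545, Γ_S=-1.000000; launch V₁=5·200/200=5.000000
k=0 src: V=5.0000
k=1 load: inc=5.000000, refl=5.000000·-0.454545=-2.2727; V=0.000000+5.000000+-2.272727=2.7273
k=2 src: inc=-2.272727, refl=-2.272727·-1.000000=2.2727; V=5.000000+-2.272727+2.272727=5.0000
k=3 load: inc=2.272727, refl=2.272727·-0.454545=-1.0331; V=2.727273+2.272727+-1.033058=3.9669
k=4 src: inc=-1.033058, refl=-1.033058·-1.000000=1.0331; V=5.000000+-1.033058+1.033058=5.0000
k=5 load: inc=1.033058, refl=1.033058·-0.454545=-0.4696; V=3.966942+1.033058+-0.469572=4.5304
k=6 src: inc=-0.469572, refl=-0.469572·-1.000000=0.4696; V=5.000000+-0.469572+0.469572=5.0000
k=7 load: inc=0.469572, refl=0.469572·-0.454545=-0.2134; V=4.530428+0.469572+-0.213442=4.7866
k=8 src: inc=-0.213442, refl=-0.213442·-1.000000=0.2134; V=5.000000+-0.213442+0.213442=5.0000
k=9 load: inc=0.213442, refl=0.213442·-0.454545=-0.0970; V=4.786558+0.213442+-0.097019=4.9030
k=10 src: inc=-0.097019, refl=-0.097019·-1.000000=0.0970; V=5.000000+-0.097019+0.097019=5.0000

0 0 source 5.0000
1 5 load 2.7273
2 10 source 5.0000
3 15 load 3.9669
4 20 source 5.0000
5 25 load 4.5304
6 30 source 5.0000
7 35 load 4.7866
8 40 source 5.0000
9 45 load 4.9030
10 50 source 5.0000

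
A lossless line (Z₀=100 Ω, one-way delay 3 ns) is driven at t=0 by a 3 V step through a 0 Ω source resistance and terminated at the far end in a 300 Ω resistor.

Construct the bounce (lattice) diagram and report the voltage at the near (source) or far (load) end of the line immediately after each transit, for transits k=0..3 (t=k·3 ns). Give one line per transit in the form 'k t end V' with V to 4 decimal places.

0 0 source 3.0000
1 3 load 4.5000
2 6 source 3.0000
3 9 load 2.2500

Γ_L=0.500000, Γ_S=-1.000000; launch V₁=3·100/100=3.000000
k=0 src: V=3.0000
k=1 load: inc=3.000000, refl=3.000000·0.500000=1.5000; V=0.000000+3.000000+1.500000=4.5000
k=2 src: inc=1.500000, refl=1.500000·-1.000000=-1.5000; V=3.000000+1.500000+-1.500000=3.0000
k=3 load: inc=-1.500000, refl=-1.500000·0.500000=-0.7500; V=4.500000+-1.500000+-0.750000=2.2500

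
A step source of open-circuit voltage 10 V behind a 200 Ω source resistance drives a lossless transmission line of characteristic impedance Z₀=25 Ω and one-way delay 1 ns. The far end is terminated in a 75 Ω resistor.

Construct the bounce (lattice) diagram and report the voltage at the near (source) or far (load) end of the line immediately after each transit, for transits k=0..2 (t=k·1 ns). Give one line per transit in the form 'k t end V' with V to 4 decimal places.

0 0 source 1.1111
1 1 load 1.6667
2 2 source 2.0988

Γ_L=0.500000, Γ_S=0.777778; launch V₁=10·25/225=1.111111
k=0 src: V=1.1111
k=1 load: inc=1.111111, refl=1.111111·0.500000=0.5556; V=0.000000+1.111111+0.555556=1.6667
k=2 src: inc=0.555556, refl=0.555556·0.777778=0.4321; V=1.111111+0.555556+0.432099=2.0988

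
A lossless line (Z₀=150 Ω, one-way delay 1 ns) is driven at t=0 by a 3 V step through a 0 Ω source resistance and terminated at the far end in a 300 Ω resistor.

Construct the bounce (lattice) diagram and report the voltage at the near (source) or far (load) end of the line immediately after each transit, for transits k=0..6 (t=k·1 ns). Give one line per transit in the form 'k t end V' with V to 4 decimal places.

Γ_L=0.333333, Γ_S=-1.000000; launch V₁=3·150/150=3.000000
k=0 src: V=3.0000
k=1 load: inc=3.000000, refl=3.000000·0.333333=1.0000; V=0.000000+3.000000+1.000000=4.0000
k=2 src: inc=1.000000, refl=1.000000·-1.000000=-1.0000; V=3.000000+1.000000+-1.000000=3.0000
k=3 load: inc=-1.000000, refl=-1.000000·0.333333=-0.3333; V=4.000000+-1.000000+-0.333333=2.6667
k=4 src: inc=-0.333333, refl=-0.333333·-1.000000=0.3333; V=3.000000+-0.333333+0.333333=3.0000
k=5 load: inc=0.333333, refl=0.333333·0.333333=0.1111; V=2.666667+0.333333+0.111111=3.1111
k=6 src: inc=0.111111, refl=0.111111·-1.000000=-0.1111; V=3.000000+0.111111+-0.111111=3.0000

0 0 source 3.0000
1 1 load 4.0000
2 2 source 3.0000
3 3 load 2.6667
4 4 source 3.0000
5 5 load 3.1111
6 6 source 3.0000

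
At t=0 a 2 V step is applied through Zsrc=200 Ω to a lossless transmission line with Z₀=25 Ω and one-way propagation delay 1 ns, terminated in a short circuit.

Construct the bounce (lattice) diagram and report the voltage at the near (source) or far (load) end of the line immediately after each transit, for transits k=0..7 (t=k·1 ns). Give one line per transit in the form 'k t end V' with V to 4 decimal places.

0 0 source 0.2222
1 1 load 0.0000
2 2 source -0.1728
3 3 load 0.0000
4 4 source 0.1344
5 5 load 0.0000
6 6 source -0.1046
7 7 load 0.0000

Γ_L=-1.000000, Γ_S=0.777778; launch V₁=2·25/225=0.222222
k=0 src: V=0.2222
k=1 load: inc=0.222222, refl=0.222222·-1.000000=-0.2222; V=0.000000+0.222222+-0.222222=0.0000
k=2 src: inc=-0.222222, refl=-0.222222·0.777778=-0.1728; V=0.222222+-0.222222+-0.172840=-0.1728
k=3 load: inc=-0.172840, refl=-0.172840·-1.000000=0.1728; V=0.000000+-0.172840+0.172840=0.0000
k=4 src: inc=0.172840, refl=0.172840·0.777778=0.1344; V=-0.172840+0.172840+0.134431=0.1344
k=5 load: inc=0.134431, refl=0.134431·-1.000000=-0.1344; V=0.000000+0.134431+-0.134431=0.0000
k=6 src: inc=-0.134431, refl=-0.134431·0.777778=-0.1046; V=0.134431+-0.134431+-0.104557=-0.1046
k=7 load: inc=-0.104557, refl=-0.104557·-1.000000=0.1046; V=0.000000+-0.104557+0.104557=0.0000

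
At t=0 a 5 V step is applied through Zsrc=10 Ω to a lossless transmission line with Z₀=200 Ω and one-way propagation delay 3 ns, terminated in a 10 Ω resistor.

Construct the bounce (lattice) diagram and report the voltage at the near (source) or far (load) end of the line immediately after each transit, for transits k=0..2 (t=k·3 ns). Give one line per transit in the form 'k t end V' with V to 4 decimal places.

Γ_L=-0.904762, Γ_S=-0.904762; launch V₁=5·200/210=4.761905
k=0 src: V=4.7619
k=1 load: inc=4.761905, refl=4.761905·-0.904762=-4.3084; V=0.000000+4.761905+-4.308390=0.4535
k=2 src: inc=-4.308390, refl=-4.308390·-0.904762=3.8981; V=4.761905+-4.308390+3.898067=4.3516

0 0 source 4.7619
1 3 load 0.4535
2 6 source 4.3516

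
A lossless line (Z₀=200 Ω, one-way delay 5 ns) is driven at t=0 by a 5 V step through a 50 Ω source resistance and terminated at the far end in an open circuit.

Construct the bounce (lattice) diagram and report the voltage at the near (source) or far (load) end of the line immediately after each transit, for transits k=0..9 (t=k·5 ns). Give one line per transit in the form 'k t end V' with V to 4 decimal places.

Γ_L=1.000000, Γ_S=-0.600000; launch V₁=5·200/250=4.000000
k=0 src: V=4.0000
k=1 load: inc=4.000000, refl=4.000000·1.000000=4.0000; V=0.000000+4.000000+4.000000=8.0000
k=2 src: inc=4.000000, refl=4.000000·-0.600000=-2.4000; V=4.000000+4.000000+-2.400000=5.6000
k=3 load: inc=-2.400000, refl=-2.400000·1.000000=-2.4000; V=8.000000+-2.400000+-2.400000=3.2000
k=4 src: inc=-2.400000, refl=-2.400000·-0.600000=1.4400; V=5.600000+-2.400000+1.440000=4.6400
k=5 load: inc=1.440000, refl=1.440000·1.000000=1.4400; V=3.200000+1.440000+1.440000=6.0800
k=6 src: inc=1.440000, refl=1.440000·-0.600000=-0.8640; V=4.640000+1.440000+-0.864000=5.2160
k=7 load: inc=-0.864000, refl=-0.864000·1.000000=-0.8640; V=6.080000+-0.864000+-0.864000=4.3520
k=8 src: inc=-0.864000, refl=-0.864000·-0.600000=0.5184; V=5.216000+-0.864000+0.518400=4.8704
k=9 load: inc=0.518400, refl=0.518400·1.000000=0.5184; V=4.352000+0.518400+0.518400=5.3888

0 0 source 4.0000
1 5 load 8.0000
2 10 source 5.6000
3 15 load 3.2000
4 20 source 4.6400
5 25 load 6.0800
6 30 source 5.2160
7 35 load 4.3520
8 40 source 4.8704
9 45 load 5.3888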